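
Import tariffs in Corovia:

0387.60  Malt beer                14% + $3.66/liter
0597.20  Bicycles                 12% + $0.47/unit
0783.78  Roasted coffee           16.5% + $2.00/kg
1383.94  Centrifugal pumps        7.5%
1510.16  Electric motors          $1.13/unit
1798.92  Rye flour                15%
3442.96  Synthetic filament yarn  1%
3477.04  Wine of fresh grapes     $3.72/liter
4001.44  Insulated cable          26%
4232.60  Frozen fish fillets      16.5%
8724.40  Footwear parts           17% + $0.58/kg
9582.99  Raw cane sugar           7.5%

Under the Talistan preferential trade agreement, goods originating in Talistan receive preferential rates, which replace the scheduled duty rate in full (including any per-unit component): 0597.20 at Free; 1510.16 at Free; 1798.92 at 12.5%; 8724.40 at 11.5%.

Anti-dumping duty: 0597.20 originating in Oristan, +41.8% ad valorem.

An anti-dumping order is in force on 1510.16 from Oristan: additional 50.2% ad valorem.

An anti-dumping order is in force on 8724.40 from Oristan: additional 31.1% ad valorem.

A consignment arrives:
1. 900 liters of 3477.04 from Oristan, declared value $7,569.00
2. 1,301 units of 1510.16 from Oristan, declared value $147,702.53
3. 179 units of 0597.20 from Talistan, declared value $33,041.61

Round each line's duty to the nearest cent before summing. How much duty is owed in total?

$78,964.80

Line 1 (3477.04, Oristan, 900 liters, $7,569.00):
Base rate for 3477.04 is $3.72/liter.
Duty = 900 × $3.72 = $3,348.00.
Line 2 (1510.16, Oristan, 1,301 units, $147,702.53):
Base rate for 1510.16 is $1.13/unit.
1510.16 has an FTA preferential rate, but origin Oristan is not Talistan; base rate stands.
Additional duty on 1510.16 from Oristan: +50.2% ad valorem. Applied ad valorem rate = 50.2%.
Duty = $147,702.53 × 50.2% + 1,301 × $1.13 = $75,616.80.
Line 3 (0597.20, Talistan, 179 units, $33,041.61):
Base rate for 0597.20 is 12% + $0.47/unit.
Origin Talistan qualifies under the Corovia–Talistan agreement and 0597.20 is covered: preferential rate Free applies instead.
The additional-duty order on 0597.20 targets Oristan, not Talistan; it does not apply.
Duty = $33,041.61 × 0% = $0.00.
Total = $3,348.00 + $75,616.80 + $0.00 = $78,964.80.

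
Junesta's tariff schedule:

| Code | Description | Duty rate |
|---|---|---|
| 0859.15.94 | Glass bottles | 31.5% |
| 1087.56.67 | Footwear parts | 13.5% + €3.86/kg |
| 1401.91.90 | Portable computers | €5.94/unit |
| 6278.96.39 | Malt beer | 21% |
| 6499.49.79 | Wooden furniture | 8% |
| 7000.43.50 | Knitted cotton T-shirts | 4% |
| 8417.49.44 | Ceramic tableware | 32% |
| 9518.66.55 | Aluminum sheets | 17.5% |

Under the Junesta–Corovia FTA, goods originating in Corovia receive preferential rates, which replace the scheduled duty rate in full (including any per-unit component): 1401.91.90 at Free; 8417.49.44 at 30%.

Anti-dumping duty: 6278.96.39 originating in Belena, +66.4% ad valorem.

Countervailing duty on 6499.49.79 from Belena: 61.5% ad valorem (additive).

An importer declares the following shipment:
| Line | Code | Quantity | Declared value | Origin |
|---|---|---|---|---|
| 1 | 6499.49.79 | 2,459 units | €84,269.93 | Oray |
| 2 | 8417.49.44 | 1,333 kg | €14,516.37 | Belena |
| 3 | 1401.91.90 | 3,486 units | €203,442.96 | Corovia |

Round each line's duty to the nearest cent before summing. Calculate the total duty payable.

Line 1 (6499.49.79, Oray, 2,459 units, €84,269.93):
Base rate for 6499.49.79 is 8%.
The additional-duty order on 6499.49.79 targets Belena, not Oray; it does not apply.
Duty = €84,269.93 × 8% = €6,741.59.
Line 2 (8417.49.44, Belena, 1,333 kg, €14,516.37):
Base rate for 8417.49.44 is 32%.
8417.49.44 has an FTA preferential rate, but origin Belena is not Corovia; base rate stands.
Duty = €14,516.37 × 32% = €4,645.24.
Line 3 (1401.91.90, Corovia, 3,486 units, €203,442.96):
Base rate for 1401.91.90 is €5.94/unit.
Origin Corovia qualifies under the Junesta–Corovia agreement and 1401.91.90 is covered: preferential rate Free applies instead.
Duty = €203,442.96 × 0% = €0.00.
Total = €6,741.59 + €4,645.24 + €0.00 = €11,386.83.

€11,386.83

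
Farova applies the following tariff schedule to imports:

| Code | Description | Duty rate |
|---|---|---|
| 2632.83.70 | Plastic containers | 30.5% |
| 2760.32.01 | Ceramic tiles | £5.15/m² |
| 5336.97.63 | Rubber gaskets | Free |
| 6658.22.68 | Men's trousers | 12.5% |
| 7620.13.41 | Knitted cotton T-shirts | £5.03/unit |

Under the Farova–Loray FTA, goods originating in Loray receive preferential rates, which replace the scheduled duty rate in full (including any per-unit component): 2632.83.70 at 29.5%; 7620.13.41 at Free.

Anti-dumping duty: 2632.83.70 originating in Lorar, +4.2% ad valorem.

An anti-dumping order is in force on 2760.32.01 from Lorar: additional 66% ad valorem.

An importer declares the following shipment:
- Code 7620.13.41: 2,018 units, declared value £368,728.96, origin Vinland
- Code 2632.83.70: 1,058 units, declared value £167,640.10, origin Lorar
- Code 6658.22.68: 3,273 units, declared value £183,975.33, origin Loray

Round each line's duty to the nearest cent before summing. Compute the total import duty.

Line 1 (7620.13.41, Vinland, 2,018 units, £368,728.96):
Base rate for 7620.13.41 is £5.03/unit.
7620.13.41 has an FTA preferential rate, but origin Vinland is not Loray; base rate stands.
Duty = 2,018 × £5.03 = £10,150.54.
Line 2 (2632.83.70, Lorar, 1,058 units, £167,640.10):
Base rate for 2632.83.70 is 30.5%.
2632.83.70 has an FTA preferential rate, but origin Lorar is not Loray; base rate stands.
Additional duty on 2632.83.70 from Lorar: +4.2%. Applied ad valorem rate: 30.5% + 4.2% = 34.7%.
Duty = £167,640.10 × 34.7% = £58,171.11.
Line 3 (6658.22.68, Loray, 3,273 units, £183,975.33):
Base rate for 6658.22.68 is 12.5%.
Origin Loray is the FTA partner but 6658.22.68 is not on the preference list; base rate stands.
Duty = £183,975.33 × 12.5% = £22,996.92.
Total = £10,150.54 + £58,171.11 + £22,996.92 = £91,318.57.

£91,318.57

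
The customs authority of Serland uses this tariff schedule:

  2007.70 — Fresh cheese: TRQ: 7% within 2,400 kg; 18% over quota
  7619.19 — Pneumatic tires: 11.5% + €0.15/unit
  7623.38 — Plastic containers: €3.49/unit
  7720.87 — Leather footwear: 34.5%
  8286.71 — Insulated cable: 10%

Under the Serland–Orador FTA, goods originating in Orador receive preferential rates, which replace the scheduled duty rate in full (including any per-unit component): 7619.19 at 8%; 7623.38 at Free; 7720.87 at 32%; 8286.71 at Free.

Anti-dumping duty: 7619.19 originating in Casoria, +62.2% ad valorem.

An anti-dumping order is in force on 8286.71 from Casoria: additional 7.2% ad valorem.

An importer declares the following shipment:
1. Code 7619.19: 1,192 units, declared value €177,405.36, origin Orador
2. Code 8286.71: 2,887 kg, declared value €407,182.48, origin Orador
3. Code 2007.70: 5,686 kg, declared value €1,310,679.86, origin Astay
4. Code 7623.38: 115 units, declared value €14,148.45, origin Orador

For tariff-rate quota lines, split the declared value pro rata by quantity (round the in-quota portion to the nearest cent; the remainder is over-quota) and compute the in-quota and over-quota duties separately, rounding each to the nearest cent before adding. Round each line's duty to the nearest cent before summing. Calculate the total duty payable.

Line 1 (7619.19, Orador, 1,192 units, €177,405.36):
Base rate for 7619.19 is 11.5% + €0.15/unit.
Origin Orador qualifies under the Serland–Orador agreement and 7619.19 is covered: preferential rate 8% applies instead.
The additional-duty order on 7619.19 targets Casoria, not Orador; it does not apply.
Duty = €177,405.36 × 8% = €14,192.43.
Line 2 (8286.71, Orador, 2,887 kg, €407,182.48):
Base rate for 8286.71 is 10%.
Origin Orador qualifies under the Serland–Orador agreement and 8286.71 is covered: preferential rate Free applies instead.
The additional-duty order on 8286.71 targets Casoria, not Orador; it does not apply.
Duty = €407,182.48 × 0% = €0.00.
Line 3 (2007.70, Astay, 5,686 kg, €1,310,679.86):
Code 2007.70 is under a tariff-rate quota (threshold 2,400 kg). In-quota: 2,400 kg at 7%; over-quota: 3,286 kg at 18%.
Pro-rata value split: in-quota = €1,310,679.86 × 2,400/5,686 = €553,224.00; over-quota = €1,310,679.86 − €553,224.00 = €757,455.86.
In-quota duty = €553,224.00 × 7% = €38,725.68. Over-quota duty = €757,455.86 × 18% = €136,342.05.
Line duty = €38,725.68 + €136,342.05 = €175,067.73.
Line 4 (7623.38, Orador, 115 units, €14,148.45):
Base rate for 7623.38 is €3.49/unit.
Origin Orador qualifies under the Serland–Orador agreement and 7623.38 is covered: preferential rate Free applies instead.
Duty = €14,148.45 × 0% = €0.00.
Total = €14,192.43 + €0.00 + €175,067.73 + €0.00 = €189,260.16.

€189,260.16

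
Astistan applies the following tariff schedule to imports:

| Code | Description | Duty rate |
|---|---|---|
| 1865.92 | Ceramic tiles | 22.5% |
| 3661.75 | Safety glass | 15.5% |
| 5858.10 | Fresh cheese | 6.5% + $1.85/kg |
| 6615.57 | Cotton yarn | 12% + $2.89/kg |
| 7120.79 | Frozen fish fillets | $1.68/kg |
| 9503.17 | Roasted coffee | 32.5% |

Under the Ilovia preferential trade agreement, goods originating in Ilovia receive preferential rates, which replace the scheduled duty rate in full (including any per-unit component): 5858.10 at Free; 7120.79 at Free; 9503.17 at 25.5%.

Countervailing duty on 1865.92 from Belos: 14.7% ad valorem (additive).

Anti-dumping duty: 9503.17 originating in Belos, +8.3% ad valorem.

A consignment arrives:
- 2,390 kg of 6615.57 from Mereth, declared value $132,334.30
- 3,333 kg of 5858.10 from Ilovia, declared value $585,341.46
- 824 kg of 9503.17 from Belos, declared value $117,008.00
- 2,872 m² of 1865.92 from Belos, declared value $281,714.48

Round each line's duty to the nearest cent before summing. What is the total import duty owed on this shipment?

$175,324.27

Line 1 (6615.57, Mereth, 2,390 kg, $132,334.30):
Base rate for 6615.57 is 12% + $2.89/kg.
Duty = $132,334.30 × 12% + 2,390 × $2.89 = $22,787.22.
Line 2 (5858.10, Ilovia, 3,333 kg, $585,341.46):
Base rate for 5858.10 is 6.5% + $1.85/kg.
Origin Ilovia qualifies under the Astistan–Ilovia agreement and 5858.10 is covered: preferential rate Free applies instead.
Duty = $585,341.46 × 0% = $0.00.
Line 3 (9503.17, Belos, 824 kg, $117,008.00):
Base rate for 9503.17 is 32.5%.
9503.17 has an FTA preferential rate, but origin Belos is not Ilovia; base rate stands.
Additional duty on 9503.17 from Belos: +8.3%. Applied ad valorem rate: 32.5% + 8.3% = 40.8%.
Duty = $117,008.00 × 40.8% = $47,739.26.
Line 4 (1865.92, Belos, 2,872 m², $281,714.48):
Base rate for 1865.92 is 22.5%.
Additional duty on 1865.92 from Belos: +14.7%. Applied ad valorem rate: 22.5% + 14.7% = 37.2%.
Duty = $281,714.48 × 37.2% = $104,797.79.
Total = $22,787.22 + $0.00 + $47,739.26 + $104,797.79 = $175,324.27.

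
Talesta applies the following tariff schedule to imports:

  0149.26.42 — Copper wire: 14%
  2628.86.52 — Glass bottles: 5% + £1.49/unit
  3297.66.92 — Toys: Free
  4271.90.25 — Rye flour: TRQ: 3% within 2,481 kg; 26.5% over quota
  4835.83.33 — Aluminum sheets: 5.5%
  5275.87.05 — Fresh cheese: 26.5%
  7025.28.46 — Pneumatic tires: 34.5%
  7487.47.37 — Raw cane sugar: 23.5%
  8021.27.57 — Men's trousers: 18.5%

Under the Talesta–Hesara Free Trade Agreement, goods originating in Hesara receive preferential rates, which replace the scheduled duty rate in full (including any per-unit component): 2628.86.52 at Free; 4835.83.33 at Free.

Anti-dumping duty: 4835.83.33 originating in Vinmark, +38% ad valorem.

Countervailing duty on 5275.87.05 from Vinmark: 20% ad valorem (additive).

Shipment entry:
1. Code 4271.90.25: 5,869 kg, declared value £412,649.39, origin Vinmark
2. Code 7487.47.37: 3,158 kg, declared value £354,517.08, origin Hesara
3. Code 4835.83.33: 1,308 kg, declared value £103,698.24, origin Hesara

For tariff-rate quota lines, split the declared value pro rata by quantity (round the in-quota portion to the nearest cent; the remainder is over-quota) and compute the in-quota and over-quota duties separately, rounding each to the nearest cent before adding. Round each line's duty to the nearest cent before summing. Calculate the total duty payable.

£151,670.40

Line 1 (4271.90.25, Vinmark, 5,869 kg, £412,649.39):
Code 4271.90.25 is under a tariff-rate quota (threshold 2,481 kg). In-quota: 2,481 kg at 3%; over-quota: 3,388 kg at 26.5%.
Pro-rata value split: in-quota = £412,649.39 × 2,481/5,869 = £174,439.11; over-quota = £412,649.39 − £174,439.11 = £238,210.28.
In-quota duty = £174,439.11 × 3% = £5,233.17. Over-quota duty = £238,210.28 × 26.5% = £63,125.72.
Line duty = £5,233.17 + £63,125.72 = £68,358.89.
Line 2 (7487.47.37, Hesara, 3,158 kg, £354,517.08):
Base rate for 7487.47.37 is 23.5%.
Origin Hesara is the FTA partner but 7487.47.37 is not on the preference list; base rate stands.
Duty = £354,517.08 × 23.5% = £83,311.51.
Line 3 (4835.83.33, Hesara, 1,308 kg, £103,698.24):
Base rate for 4835.83.33 is 5.5%.
Origin Hesara qualifies under the Talesta–Hesara agreement and 4835.83.33 is covered: preferential rate Free applies instead.
The additional-duty order on 4835.83.33 targets Vinmark, not Hesara; it does not apply.
Duty = £103,698.24 × 0% = £0.00.
Total = £68,358.89 + £83,311.51 + £0.00 = £151,670.40.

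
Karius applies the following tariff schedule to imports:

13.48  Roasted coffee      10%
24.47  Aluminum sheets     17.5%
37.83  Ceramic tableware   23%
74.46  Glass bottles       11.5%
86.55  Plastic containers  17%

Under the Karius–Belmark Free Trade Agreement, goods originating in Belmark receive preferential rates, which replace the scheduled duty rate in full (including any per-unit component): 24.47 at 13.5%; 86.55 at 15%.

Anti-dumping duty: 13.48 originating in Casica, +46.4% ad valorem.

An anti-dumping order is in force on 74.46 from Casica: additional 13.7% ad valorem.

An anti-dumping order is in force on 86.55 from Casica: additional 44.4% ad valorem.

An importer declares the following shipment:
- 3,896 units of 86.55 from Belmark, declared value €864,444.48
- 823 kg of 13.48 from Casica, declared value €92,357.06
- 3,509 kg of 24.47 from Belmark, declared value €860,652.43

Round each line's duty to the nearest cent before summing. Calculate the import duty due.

€297,944.13

Line 1 (86.55, Belmark, 3,896 units, €864,444.48):
Base rate for 86.55 is 17%.
Origin Belmark qualifies under the Karius–Belmark agreement and 86.55 is covered: preferential rate 15% applies instead.
The additional-duty order on 86.55 targets Casica, not Belmark; it does not apply.
Duty = €864,444.48 × 15% = €129,666.67.
Line 2 (13.48, Casica, 823 kg, €92,357.06):
Base rate for 13.48 is 10%.
Additional duty on 13.48 from Casica: +46.4%. Applied ad valorem rate: 10% + 46.4% = 56.4%.
Duty = €92,357.06 × 56.4% = €52,089.38.
Line 3 (24.47, Belmark, 3,509 kg, €860,652.43):
Base rate for 24.47 is 17.5%.
Origin Belmark qualifies under the Karius–Belmark agreement and 24.47 is covered: preferential rate 13.5% applies instead.
Duty = €860,652.43 × 13.5% = €116,188.08.
Total = €129,666.67 + €52,089.38 + €116,188.08 = €297,944.13.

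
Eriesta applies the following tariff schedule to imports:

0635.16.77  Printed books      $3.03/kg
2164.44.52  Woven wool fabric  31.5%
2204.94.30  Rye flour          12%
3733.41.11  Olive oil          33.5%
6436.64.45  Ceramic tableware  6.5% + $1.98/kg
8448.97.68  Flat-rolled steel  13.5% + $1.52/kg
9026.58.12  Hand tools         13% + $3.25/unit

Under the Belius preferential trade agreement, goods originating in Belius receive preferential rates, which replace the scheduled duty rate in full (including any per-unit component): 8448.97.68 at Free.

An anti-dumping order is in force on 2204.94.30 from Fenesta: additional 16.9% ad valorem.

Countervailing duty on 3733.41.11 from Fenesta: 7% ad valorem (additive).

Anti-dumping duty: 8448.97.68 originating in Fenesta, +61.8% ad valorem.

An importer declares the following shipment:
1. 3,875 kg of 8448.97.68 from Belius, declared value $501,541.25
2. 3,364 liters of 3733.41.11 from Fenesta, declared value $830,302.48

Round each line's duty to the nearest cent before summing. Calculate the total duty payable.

Line 1 (8448.97.68, Belius, 3,875 kg, $501,541.25):
Base rate for 8448.97.68 is 13.5% + $1.52/kg.
Origin Belius qualifies under the Eriesta–Belius agreement and 8448.97.68 is covered: preferential rate Free applies instead.
The additional-duty order on 8448.97.68 targets Fenesta, not Belius; it does not apply.
Duty = $501,541.25 × 0% = $0.00.
Line 2 (3733.41.11, Fenesta, 3,364 liters, $830,302.48):
Base rate for 3733.41.11 is 33.5%.
Additional duty on 3733.41.11 from Fenesta: +7%. Applied ad valorem rate: 33.5% + 7% = 40.5%.
Duty = $830,302.48 × 40.5% = $336,272.50.
Total = $0.00 + $336,272.50 = $336,272.50.

$336,272.50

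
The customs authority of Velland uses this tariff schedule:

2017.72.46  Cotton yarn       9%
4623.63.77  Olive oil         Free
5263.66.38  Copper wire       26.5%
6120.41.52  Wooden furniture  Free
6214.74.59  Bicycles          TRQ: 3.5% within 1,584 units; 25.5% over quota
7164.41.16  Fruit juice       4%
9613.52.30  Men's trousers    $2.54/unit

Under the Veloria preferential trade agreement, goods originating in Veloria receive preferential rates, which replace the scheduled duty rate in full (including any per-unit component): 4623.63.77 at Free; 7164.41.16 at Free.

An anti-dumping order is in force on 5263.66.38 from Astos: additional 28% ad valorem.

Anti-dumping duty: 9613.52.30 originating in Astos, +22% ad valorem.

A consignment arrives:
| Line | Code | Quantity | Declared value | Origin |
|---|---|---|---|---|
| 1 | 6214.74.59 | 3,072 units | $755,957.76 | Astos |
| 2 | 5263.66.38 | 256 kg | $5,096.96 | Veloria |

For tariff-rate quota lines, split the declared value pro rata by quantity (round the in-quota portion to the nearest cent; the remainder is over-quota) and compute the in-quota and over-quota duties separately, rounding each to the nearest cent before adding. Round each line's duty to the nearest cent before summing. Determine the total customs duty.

Line 1 (6214.74.59, Astos, 3,072 units, $755,957.76):
Code 6214.74.59 is under a tariff-rate quota (threshold 1,584 units). In-quota: 1,584 units at 3.5%; over-quota: 1,488 units at 25.5%.
Pro-rata value split: in-quota = $755,957.76 × 1,584/3,072 = $389,790.72; over-quota = $755,957.76 − $389,790.72 = $366,167.04.
In-quota duty = $389,790.72 × 3.5% = $13,642.68. Over-quota duty = $366,167.04 × 25.5% = $93,372.60.
Line duty = $13,642.68 + $93,372.60 = $107,015.28.
Line 2 (5263.66.38, Veloria, 256 kg, $5,096.96):
Base rate for 5263.66.38 is 26.5%.
Origin Veloria is the FTA partner but 5263.66.38 is not on the preference list; base rate stands.
The additional-duty order on 5263.66.38 targets Astos, not Veloria; it does not apply.
Duty = $5,096.96 × 26.5% = $1,350.69.
Total = $107,015.28 + $1,350.69 = $108,365.97.

$108,365.97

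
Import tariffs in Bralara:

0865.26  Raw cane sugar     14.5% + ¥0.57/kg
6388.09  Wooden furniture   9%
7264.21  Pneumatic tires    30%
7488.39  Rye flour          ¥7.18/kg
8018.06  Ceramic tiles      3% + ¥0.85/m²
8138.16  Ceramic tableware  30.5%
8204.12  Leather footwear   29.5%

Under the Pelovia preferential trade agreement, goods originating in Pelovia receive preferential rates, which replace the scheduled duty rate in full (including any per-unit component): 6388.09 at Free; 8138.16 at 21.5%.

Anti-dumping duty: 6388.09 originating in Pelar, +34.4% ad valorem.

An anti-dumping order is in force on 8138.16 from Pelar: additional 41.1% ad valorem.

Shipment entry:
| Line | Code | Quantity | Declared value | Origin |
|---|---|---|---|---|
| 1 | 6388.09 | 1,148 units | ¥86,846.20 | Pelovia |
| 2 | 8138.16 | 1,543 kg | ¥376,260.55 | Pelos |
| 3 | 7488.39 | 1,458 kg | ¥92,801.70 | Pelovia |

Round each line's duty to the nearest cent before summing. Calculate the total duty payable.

¥125,227.91

Line 1 (6388.09, Pelovia, 1,148 units, ¥86,846.20):
Base rate for 6388.09 is 9%.
Origin Pelovia qualifies under the Bralara–Pelovia agreement and 6388.09 is covered: preferential rate Free applies instead.
The additional-duty order on 6388.09 targets Pelar, not Pelovia; it does not apply.
Duty = ¥86,846.20 × 0% = ¥0.00.
Line 2 (8138.16, Pelos, 1,543 kg, ¥376,260.55):
Base rate for 8138.16 is 30.5%.
8138.16 has an FTA preferential rate, but origin Pelos is not Pelovia; base rate stands.
The additional-duty order on 8138.16 targets Pelar, not Pelos; it does not apply.
Duty = ¥376,260.55 × 30.5% = ¥114,759.47.
Line 3 (7488.39, Pelovia, 1,458 kg, ¥92,801.70):
Base rate for 7488.39 is ¥7.18/kg.
Origin Pelovia is the FTA partner but 7488.39 is not on the preference list; base rate stands.
Duty = 1,458 × ¥7.18 = ¥10,468.44.
Total = ¥0.00 + ¥114,759.47 + ¥10,468.44 = ¥125,227.91.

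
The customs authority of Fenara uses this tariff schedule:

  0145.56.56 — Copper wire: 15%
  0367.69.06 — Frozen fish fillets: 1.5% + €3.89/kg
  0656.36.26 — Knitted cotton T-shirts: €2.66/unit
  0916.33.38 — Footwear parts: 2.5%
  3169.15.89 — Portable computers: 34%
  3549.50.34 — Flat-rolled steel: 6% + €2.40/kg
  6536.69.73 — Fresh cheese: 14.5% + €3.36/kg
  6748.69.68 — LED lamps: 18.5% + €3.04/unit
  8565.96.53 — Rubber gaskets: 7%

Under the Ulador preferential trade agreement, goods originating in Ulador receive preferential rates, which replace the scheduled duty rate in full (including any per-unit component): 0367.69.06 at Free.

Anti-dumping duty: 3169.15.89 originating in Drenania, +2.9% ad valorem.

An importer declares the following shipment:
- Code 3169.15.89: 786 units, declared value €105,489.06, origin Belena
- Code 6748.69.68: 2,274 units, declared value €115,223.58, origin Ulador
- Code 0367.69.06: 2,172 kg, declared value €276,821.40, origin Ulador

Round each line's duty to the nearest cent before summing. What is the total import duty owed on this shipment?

€64,095.60

Line 1 (3169.15.89, Belena, 786 units, €105,489.06):
Base rate for 3169.15.89 is 34%.
The additional-duty order on 3169.15.89 targets Drenania, not Belena; it does not apply.
Duty = €105,489.06 × 34% = €35,866.28.
Line 2 (6748.69.68, Ulador, 2,274 units, €115,223.58):
Base rate for 6748.69.68 is 18.5% + €3.04/unit.
Origin Ulador is the FTA partner but 6748.69.68 is not on the preference list; base rate stands.
Duty = €115,223.58 × 18.5% + 2,274 × €3.04 = €28,229.32.
Line 3 (0367.69.06, Ulador, 2,172 kg, €276,821.40):
Base rate for 0367.69.06 is 1.5% + €3.89/kg.
Origin Ulador qualifies under the Fenara–Ulador agreement and 0367.69.06 is covered: preferential rate Free applies instead.
Duty = €276,821.40 × 0% = €0.00.
Total = €35,866.28 + €28,229.32 + €0.00 = €64,095.60.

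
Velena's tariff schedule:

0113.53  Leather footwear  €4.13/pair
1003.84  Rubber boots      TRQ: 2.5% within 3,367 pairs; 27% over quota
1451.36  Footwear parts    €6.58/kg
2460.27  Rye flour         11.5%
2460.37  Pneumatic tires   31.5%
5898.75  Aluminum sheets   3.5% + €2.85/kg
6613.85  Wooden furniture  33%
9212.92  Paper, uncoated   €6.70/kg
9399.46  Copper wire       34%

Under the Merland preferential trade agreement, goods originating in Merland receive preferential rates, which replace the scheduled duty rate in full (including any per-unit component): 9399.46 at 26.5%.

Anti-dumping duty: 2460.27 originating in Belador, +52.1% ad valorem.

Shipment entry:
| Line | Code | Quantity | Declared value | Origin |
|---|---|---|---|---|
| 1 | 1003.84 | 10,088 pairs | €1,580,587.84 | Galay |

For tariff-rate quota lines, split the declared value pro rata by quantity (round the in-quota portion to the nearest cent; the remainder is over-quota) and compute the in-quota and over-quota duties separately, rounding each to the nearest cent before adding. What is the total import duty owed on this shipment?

€297,511.04

Line 1 (1003.84, Galay, 10,088 pairs, €1,580,587.84):
Code 1003.84 is under a tariff-rate quota (threshold 3,367 pairs). In-quota: 3,367 pairs at 2.5%; over-quota: 6,721 pairs at 27%.
Pro-rata value split: in-quota = €1,580,587.84 × 3,367/10,088 = €527,541.56; over-quota = €1,580,587.84 − €527,541.56 = €1,053,046.28.
In-quota duty = €527,541.56 × 2.5% = €13,188.54. Over-quota duty = €1,053,046.28 × 27% = €284,322.50.
Line duty = €13,188.54 + €284,322.50 = €297,511.04.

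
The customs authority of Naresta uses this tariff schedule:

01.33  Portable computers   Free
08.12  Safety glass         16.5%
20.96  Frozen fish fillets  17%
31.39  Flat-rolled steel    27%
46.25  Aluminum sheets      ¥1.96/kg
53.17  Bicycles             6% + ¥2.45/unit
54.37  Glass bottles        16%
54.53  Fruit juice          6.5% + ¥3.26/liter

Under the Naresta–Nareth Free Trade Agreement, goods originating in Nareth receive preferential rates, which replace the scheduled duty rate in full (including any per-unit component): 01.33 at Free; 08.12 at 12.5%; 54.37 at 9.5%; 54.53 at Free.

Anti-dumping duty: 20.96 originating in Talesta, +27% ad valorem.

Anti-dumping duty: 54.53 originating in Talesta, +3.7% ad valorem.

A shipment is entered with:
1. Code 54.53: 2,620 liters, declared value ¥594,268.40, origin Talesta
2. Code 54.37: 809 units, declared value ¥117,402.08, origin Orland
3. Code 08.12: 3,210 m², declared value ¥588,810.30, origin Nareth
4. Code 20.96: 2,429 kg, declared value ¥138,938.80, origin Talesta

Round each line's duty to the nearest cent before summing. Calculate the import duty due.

Line 1 (54.53, Talesta, 2,620 liters, ¥594,268.40):
Base rate for 54.53 is 6.5% + ¥3.26/liter.
54.53 has an FTA preferential rate, but origin Talesta is not Nareth; base rate stands.
Additional duty on 54.53 from Talesta: +3.7%. Applied ad valorem rate: 6.5% + 3.7% = 10.2%.
Duty = ¥594,268.40 × 10.2% + 2,620 × ¥3.26 = ¥69,156.58.
Line 2 (54.37, Orland, 809 units, ¥117,402.08):
Base rate for 54.37 is 16%.
54.37 has an FTA preferential rate, but origin Orland is not Nareth; base rate stands.
Duty = ¥117,402.08 × 16% = ¥18,784.33.
Line 3 (08.12, Nareth, 3,210 m², ¥588,810.30):
Base rate for 08.12 is 16.5%.
Origin Nareth qualifies under the Naresta–Nareth agreement and 08.12 is covered: preferential rate 12.5% applies instead.
Duty = ¥588,810.30 × 12.5% = ¥73,601.29.
Line 4 (20.96, Talesta, 2,429 kg, ¥138,938.80):
Base rate for 20.96 is 17%.
Additional duty on 20.96 from Talesta: +27%. Applied ad valorem rate: 17% + 27% = 44%.
Duty = ¥138,938.80 × 44% = ¥61,133.07.
Total = ¥69,156.58 + ¥18,784.33 + ¥73,601.29 + ¥61,133.07 = ¥222,675.27.

¥222,675.27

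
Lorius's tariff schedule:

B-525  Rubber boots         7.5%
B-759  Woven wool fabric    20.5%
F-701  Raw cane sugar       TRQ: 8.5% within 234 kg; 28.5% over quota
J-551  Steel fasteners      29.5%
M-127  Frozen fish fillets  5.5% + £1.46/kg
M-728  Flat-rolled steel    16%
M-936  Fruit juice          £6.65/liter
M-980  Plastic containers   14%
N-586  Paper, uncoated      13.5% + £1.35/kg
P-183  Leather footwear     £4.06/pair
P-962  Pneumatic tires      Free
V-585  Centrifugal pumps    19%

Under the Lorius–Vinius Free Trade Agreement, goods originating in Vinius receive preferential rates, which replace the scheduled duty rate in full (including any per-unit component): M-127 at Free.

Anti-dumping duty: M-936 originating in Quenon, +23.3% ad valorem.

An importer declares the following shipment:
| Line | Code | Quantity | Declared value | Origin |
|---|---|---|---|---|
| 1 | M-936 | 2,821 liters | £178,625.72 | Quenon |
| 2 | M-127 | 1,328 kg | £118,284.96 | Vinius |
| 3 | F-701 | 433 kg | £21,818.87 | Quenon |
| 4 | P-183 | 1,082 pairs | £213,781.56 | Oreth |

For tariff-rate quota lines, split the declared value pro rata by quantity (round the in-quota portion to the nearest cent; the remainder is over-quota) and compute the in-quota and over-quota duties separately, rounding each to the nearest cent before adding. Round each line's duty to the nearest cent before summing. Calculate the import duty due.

£68,632.49

Line 1 (M-936, Quenon, 2,821 liters, £178,625.72):
Base rate for M-936 is £6.65/liter.
Additional duty on M-936 from Quenon: +23.3% ad valorem. Applied ad valorem rate = 23.3%.
Duty = £178,625.72 × 23.3% + 2,821 × £6.65 = £60,379.44.
Line 2 (M-127, Vinius, 1,328 kg, £118,284.96):
Base rate for M-127 is 5.5% + £1.46/kg.
Origin Vinius qualifies under the Lorius–Vinius agreement and M-127 is covered: preferential rate Free applies instead.
Duty = £118,284.96 × 0% = £0.00.
Line 3 (F-701, Quenon, 433 kg, £21,818.87):
Code F-701 is under a tariff-rate quota (threshold 234 kg). In-quota: 234 kg at 8.5%; over-quota: 199 kg at 28.5%.
Pro-rata value split: in-quota = £21,818.87 × 234/433 = £11,791.26; over-quota = £21,818.87 − £11,791.26 = £10,027.61.
In-quota duty = £11,791.26 × 8.5% = £1,002.26. Over-quota duty = £10,027.61 × 28.5% = £2,857.87.
Line duty = £1,002.26 + £2,857.87 = £3,860.13.
Line 4 (P-183, Oreth, 1,082 pairs, £213,781.56):
Base rate for P-183 is £4.06/pair.
Duty = 1,082 × £4.06 = £4,392.92.
Total = £60,379.44 + £0.00 + £3,860.13 + £4,392.92 = £68,632.49.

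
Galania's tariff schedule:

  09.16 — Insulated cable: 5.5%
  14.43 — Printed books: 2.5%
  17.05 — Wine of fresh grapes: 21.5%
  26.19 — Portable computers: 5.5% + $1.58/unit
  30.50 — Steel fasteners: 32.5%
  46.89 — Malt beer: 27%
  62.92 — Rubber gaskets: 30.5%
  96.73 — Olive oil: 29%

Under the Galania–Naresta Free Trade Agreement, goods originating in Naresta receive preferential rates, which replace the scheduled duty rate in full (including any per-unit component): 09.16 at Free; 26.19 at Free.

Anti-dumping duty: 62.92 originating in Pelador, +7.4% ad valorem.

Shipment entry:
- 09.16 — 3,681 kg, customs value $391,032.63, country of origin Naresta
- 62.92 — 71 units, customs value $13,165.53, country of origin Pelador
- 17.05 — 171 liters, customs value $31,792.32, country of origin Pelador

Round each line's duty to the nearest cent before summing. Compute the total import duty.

Line 1 (09.16, Naresta, 3,681 kg, $391,032.63):
Base rate for 09.16 is 5.5%.
Origin Naresta qualifies under the Galania–Naresta agreement and 09.16 is covered: preferential rate Free applies instead.
Duty = $391,032.63 × 0% = $0.00.
Line 2 (62.92, Pelador, 71 units, $13,165.53):
Base rate for 62.92 is 30.5%.
Additional duty on 62.92 from Pelador: +7.4%. Applied ad valorem rate: 30.5% + 7.4% = 37.9%.
Duty = $13,165.53 × 37.9% = $4,989.74.
Line 3 (17.05, Pelador, 171 liters, $31,792.32):
Base rate for 17.05 is 21.5%.
Duty = $31,792.32 × 21.5% = $6,835.35.
Total = $0.00 + $4,989.74 + $6,835.35 = $11,825.09.

$11,825.09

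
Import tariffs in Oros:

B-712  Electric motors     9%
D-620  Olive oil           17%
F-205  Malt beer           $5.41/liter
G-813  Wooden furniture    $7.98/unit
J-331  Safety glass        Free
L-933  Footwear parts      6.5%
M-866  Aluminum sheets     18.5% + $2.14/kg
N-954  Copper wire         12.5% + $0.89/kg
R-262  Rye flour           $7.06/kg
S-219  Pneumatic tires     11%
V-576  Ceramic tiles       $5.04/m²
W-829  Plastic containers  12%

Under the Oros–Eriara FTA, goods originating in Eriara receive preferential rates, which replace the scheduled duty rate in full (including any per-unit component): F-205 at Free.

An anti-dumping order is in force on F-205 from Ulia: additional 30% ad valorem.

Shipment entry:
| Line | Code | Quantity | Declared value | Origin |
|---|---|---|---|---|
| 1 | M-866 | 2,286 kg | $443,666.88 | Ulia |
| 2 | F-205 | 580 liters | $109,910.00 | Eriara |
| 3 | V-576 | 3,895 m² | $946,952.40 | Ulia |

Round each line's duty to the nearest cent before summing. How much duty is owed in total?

Line 1 (M-866, Ulia, 2,286 kg, $443,666.88):
Base rate for M-866 is 18.5% + $2.14/kg.
Duty = $443,666.88 × 18.5% + 2,286 × $2.14 = $86,970.41.
Line 2 (F-205, Eriara, 580 liters, $109,910.00):
Base rate for F-205 is $5.41/liter.
Origin Eriara qualifies under the Oros–Eriara agreement and F-205 is covered: preferential rate Free applies instead.
The additional-duty order on F-205 targets Ulia, not Eriara; it does not apply.
Duty = $109,910.00 × 0% = $0.00.
Line 3 (V-576, Ulia, 3,895 m², $946,952.40):
Base rate for V-576 is $5.04/m².
Duty = 3,895 × $5.04 = $19,630.80.
Total = $86,970.41 + $0.00 + $19,630.80 = $106,601.21.

$106,601.21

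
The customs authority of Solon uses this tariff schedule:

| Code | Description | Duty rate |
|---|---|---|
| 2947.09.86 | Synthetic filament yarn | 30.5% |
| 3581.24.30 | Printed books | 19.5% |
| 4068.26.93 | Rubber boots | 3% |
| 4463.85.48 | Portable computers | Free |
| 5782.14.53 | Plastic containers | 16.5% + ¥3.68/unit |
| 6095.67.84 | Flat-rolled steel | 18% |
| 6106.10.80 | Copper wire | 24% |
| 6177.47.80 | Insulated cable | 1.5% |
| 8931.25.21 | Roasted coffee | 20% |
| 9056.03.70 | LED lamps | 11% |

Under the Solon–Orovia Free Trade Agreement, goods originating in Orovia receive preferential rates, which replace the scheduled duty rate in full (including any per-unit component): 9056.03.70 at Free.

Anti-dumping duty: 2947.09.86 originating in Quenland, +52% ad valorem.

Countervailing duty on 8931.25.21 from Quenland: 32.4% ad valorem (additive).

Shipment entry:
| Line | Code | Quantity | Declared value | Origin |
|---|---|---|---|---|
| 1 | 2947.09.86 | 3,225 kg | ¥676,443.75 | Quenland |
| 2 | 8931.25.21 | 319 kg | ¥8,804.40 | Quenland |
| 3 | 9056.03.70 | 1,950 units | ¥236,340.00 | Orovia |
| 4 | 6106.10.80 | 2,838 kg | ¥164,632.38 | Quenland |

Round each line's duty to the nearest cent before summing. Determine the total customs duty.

Line 1 (2947.09.86, Quenland, 3,225 kg, ¥676,443.75):
Base rate for 2947.09.86 is 30.5%.
Additional duty on 2947.09.86 from Quenland: +52%. Applied ad valorem rate: 30.5% + 52% = 82.5%.
Duty = ¥676,443.75 × 82.5% = ¥558,066.09.
Line 2 (8931.25.21, Quenland, 319 kg, ¥8,804.40):
Base rate for 8931.25.21 is 20%.
Additional duty on 8931.25.21 from Quenland: +32.4%. Applied ad valorem rate: 20% + 32.4% = 52.4%.
Duty = ¥8,804.40 × 52.4% = ¥4,613.51.
Line 3 (9056.03.70, Orovia, 1,950 units, ¥236,340.00):
Base rate for 9056.03.70 is 11%.
Origin Orovia qualifies under the Solon–Orovia agreement and 9056.03.70 is covered: preferential rate Free applies instead.
Duty = ¥236,340.00 × 0% = ¥0.00.
Line 4 (6106.10.80, Quenland, 2,838 kg, ¥164,632.38):
Base rate for 6106.10.80 is 24%.
Duty = ¥164,632.38 × 24% = ¥39,511.77.
Total = ¥558,066.09 + ¥4,613.51 + ¥0.00 + ¥39,511.77 = ¥602,191.37.

¥602,191.37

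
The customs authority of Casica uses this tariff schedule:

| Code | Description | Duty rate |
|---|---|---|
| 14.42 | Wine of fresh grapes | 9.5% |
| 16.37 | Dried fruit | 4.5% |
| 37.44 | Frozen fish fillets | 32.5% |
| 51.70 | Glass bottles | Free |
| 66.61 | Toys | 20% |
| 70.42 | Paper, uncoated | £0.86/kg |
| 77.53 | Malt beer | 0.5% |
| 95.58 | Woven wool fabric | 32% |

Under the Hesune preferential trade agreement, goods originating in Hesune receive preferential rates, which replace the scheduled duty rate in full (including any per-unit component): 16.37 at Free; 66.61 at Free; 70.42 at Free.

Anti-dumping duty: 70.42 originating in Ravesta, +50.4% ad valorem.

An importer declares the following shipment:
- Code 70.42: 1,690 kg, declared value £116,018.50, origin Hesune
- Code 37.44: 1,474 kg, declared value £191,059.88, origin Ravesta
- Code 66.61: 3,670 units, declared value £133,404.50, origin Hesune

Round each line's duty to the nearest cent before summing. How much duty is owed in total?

Line 1 (70.42, Hesune, 1,690 kg, £116,018.50):
Base rate for 70.42 is £0.86/kg.
Origin Hesune qualifies under the Casica–Hesune agreement and 70.42 is covered: preferential rate Free applies instead.
The additional-duty order on 70.42 targets Ravesta, not Hesune; it does not apply.
Duty = £116,018.50 × 0% = £0.00.
Line 2 (37.44, Ravesta, 1,474 kg, £191,059.88):
Base rate for 37.44 is 32.5%.
Duty = £191,059.88 × 32.5% = £62,094.46.
Line 3 (66.61, Hesune, 3,670 units, £133,404.50):
Base rate for 66.61 is 20%.
Origin Hesune qualifies under the Casica–Hesune agreement and 66.61 is covered: preferential rate Free applies instead.
Duty = £133,404.50 × 0% = £0.00.
Total = £0.00 + £62,094.46 + £0.00 = £62,094.46.

£62,094.46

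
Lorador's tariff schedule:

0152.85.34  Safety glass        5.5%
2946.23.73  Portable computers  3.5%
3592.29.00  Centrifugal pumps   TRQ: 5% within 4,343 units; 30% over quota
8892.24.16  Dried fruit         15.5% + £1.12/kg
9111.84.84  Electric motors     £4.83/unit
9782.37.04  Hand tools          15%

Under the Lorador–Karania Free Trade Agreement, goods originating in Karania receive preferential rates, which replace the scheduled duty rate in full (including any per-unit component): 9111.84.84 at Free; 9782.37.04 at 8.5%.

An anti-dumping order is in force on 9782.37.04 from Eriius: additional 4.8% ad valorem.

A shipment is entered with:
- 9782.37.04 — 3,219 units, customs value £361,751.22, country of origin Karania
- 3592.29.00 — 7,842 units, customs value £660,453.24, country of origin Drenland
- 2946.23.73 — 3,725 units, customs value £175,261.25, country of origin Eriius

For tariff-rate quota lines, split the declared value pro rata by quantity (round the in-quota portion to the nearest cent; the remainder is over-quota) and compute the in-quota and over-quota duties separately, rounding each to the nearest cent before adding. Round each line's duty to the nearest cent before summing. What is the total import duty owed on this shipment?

Line 1 (9782.37.04, Karania, 3,219 units, £361,751.22):
Base rate for 9782.37.04 is 15%.
Origin Karania qualifies under the Lorador–Karania agreement and 9782.37.04 is covered: preferential rate 8.5% applies instead.
The additional-duty order on 9782.37.04 targets Eriius, not Karania; it does not apply.
Duty = £361,751.22 × 8.5% = £30,748.85.
Line 2 (3592.29.00, Drenland, 7,842 units, £660,453.24):
Code 3592.29.00 is under a tariff-rate quota (threshold 4,343 units). In-quota: 4,343 units at 5%; over-quota: 3,499 units at 30%.
Pro-rata value split: in-quota = £660,453.24 × 4,343/7,842 = £365,767.46; over-quota = £660,453.24 − £365,767.46 = £294,685.78.
In-quota duty = £365,767.46 × 5% = £18,288.37. Over-quota duty = £294,685.78 × 30% = £88,405.73.
Line duty = £18,288.37 + £88,405.73 = £106,694.10.
Line 3 (2946.23.73, Eriius, 3,725 units, £175,261.25):
Base rate for 2946.23.73 is 3.5%.
Duty = £175,261.25 × 3.5% = £6,134.14.
Total = £30,748.85 + £106,694.10 + £6,134.14 = £143,577.09.

£143,577.09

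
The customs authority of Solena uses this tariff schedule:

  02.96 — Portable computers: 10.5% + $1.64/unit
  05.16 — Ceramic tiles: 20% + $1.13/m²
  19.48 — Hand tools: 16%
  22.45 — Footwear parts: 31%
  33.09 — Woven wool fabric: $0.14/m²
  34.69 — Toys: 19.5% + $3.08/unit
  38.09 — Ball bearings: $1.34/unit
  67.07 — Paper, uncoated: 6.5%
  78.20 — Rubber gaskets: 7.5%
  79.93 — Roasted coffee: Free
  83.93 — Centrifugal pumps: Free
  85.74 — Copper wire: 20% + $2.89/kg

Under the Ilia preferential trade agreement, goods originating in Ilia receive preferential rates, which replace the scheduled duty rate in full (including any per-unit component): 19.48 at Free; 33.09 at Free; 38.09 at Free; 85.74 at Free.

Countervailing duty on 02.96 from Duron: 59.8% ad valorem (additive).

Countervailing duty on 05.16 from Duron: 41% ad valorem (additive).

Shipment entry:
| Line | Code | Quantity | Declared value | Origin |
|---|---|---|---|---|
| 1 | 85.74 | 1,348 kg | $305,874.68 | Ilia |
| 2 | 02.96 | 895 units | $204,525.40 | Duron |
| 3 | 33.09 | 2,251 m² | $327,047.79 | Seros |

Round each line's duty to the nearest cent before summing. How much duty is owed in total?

$145,564.30

Line 1 (85.74, Ilia, 1,348 kg, $305,874.68):
Base rate for 85.74 is 20% + $2.89/kg.
Origin Ilia qualifies under the Solena–Ilia agreement and 85.74 is covered: preferential rate Free applies instead.
Duty = $305,874.68 × 0% = $0.00.
Line 2 (02.96, Duron, 895 units, $204,525.40):
Base rate for 02.96 is 10.5% + $1.64/unit.
Additional duty on 02.96 from Duron: +59.8%. Applied ad valorem rate: 10.5% + 59.8% = 70.3%.
Duty = $204,525.40 × 70.3% + 895 × $1.64 = $145,249.16.
Line 3 (33.09, Seros, 2,251 m², $327,047.79):
Base rate for 33.09 is $0.14/m².
33.09 has an FTA preferential rate, but origin Seros is not Ilia; base rate stands.
Duty = 2,251 × $0.14 = $315.14.
Total = $0.00 + $145,249.16 + $315.14 = $145,564.30.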